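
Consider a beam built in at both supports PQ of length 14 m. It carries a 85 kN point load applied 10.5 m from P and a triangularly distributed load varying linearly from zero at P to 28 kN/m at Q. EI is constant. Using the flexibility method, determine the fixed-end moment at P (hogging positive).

Release both end moments; the primary structure is a simply-supported span PQ with redundants M_P and M_Q.
Simple-span end rotations at P and Q under the given loads:
  at P: point load 85 at a = 10.5: Pab(L + b)/(6LEI) = 650.8/EI
  at Q: point load 85 at a = 10.5: Pab(L + a)/(6LEI) = 911.1/EI
  at P: triangular load, peak 28: 7w₀L³/(360EI) = 1494/EI
  at Q: triangular load, peak 28: w₀L³/(45EI) = 1707/EI
  θ_P0 = 2145/EI,  θ_Q0 = 2618/EI
Flexibility coefficients: a unit moment at one end gives L/(3EI) there and L/(6EI) at the far end, so f₁₁ = f₂₂ = 4.667/EI and f₁₂ = f₂₁ = 2.333/EI.
Compatibility — zero rotation at each built-in end:
  4.667 M_P + 2.333 M_Q = 2145
  2.333 M_P + 4.667 M_Q = 2618
Solving the pair gives M_P = 238.7 kN·m and M_Q = 441.7 kN·m (hogging).

M_P = 238.7 kN·m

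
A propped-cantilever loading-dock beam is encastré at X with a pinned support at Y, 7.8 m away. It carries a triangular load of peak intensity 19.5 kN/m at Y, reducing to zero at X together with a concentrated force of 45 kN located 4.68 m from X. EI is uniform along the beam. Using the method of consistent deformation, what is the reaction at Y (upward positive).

R_Y = 61.27 kN

Choose R_Y as the redundant. The primary structure is the cantilever fixed at X.
Primary-structure tip deflection at Y by superposition:
  triangular load, peak 19.5 at the free end: 11w₀L⁴/(120EI) = 6616/EI
  point load 45 at a = 4.68: Pa²(3L − a)/(6EI) = 3075/EI
  δ_0 = 9692/EI
Tip deflection under a unit load at Y: L³/(3EI) = 158.2/EI.
The prop prevents deflection at Y: R_Y = δ_0/δ_{YY} = 9692/158.2 = 61.27 kN.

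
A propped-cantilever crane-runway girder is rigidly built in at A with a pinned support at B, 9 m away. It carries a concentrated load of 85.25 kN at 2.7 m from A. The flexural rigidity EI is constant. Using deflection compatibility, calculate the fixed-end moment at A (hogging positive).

Take the reaction at B as the redundant and release it; the primary structure is a cantilever fixed at A.
Deflection at B on the released cantilever, summing each load's contribution:
  point load 85.25 at a = 2.7: Pa²(3L − a)/(6EI) = 2517/EI
Tip deflection under a unit load at B: L³/(3EI) = 243/EI.
The prop prevents deflection at B: R_B = δ_0/δ_{BB} = 2517/243 = 10.36 kN.
Moment equilibrium about A: M_A = Σ(load moments about A) − R_B·L = 230.2 − 10.36×9 = 137 kN·m.

M_A = 137 kN·m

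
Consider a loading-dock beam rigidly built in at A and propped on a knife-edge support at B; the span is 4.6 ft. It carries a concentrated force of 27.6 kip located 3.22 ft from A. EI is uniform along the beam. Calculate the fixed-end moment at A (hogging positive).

Remove the prop at B; the released (primary) structure is a cantilever built in at A.
Free-end deflection of the primary structure under the applied loading (downward +):
  point load 27.6 at a = 3.22: Pa²(3L − a)/(6EI) = 504.6/EI
Tip deflection under a unit load at B: L³/(3EI) = 32.45/EI.
The prop prevents deflection at B: R_B = δ_0/δ_{BB} = 504.6/32.45 = 15.55 kip.
Moment equilibrium about A: M_A = Σ(load moments about A) − R_B·L = 88.87 − 15.55×4.6 = 17.33 kip·ft.

M_A = 17.33 kip·ft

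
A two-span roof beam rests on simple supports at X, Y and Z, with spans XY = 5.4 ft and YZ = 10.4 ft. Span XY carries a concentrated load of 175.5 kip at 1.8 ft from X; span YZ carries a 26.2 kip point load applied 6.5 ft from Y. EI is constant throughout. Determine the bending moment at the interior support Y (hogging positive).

M_Y = 76.88 kip·ft

Insert a hinge at Y; M_Y is the redundant, and each span becomes simply supported.
End slopes at the hinge Y, treating each span as simply supported:
  span XY: point load 175.5 at a = 1.8: Pab(L + a)/(6LEI) = 252.7/EI
  span YZ: point load 26.2 at a = 6.5: Pab(L + b)/(6LEI) = 152.2/EI
  relative rotation θ_0 = (252.7 + 152.2)/EI = 404.9/EI
A unit hogging moment at Y produces rotation L₁/(3EI) + L₂/(3EI) = 5.267/EI.
Compatibility: M_Y·(L₁+L₂)/(3EI) = θ_0, giving M_Y = 76.88 kip·ft (hogging).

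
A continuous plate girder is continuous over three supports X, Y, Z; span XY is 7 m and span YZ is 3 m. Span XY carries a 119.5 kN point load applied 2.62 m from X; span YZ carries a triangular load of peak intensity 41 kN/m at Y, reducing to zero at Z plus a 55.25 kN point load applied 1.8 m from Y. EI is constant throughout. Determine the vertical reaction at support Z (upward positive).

R_Z = 17 kN

Release continuity at Y by inserting a hinge; the redundant is the internal moment M_Y. The primary structure is two simply-supported spans XY and YZ.
Discontinuity in slope at Y on the released structure — sum the simple-span end rotations:
  span XY: point load 119.5 at a = 2.62: Pab(L + a)/(6LEI) = 314.1/EI
  span YZ: triangular load, peak 41: w₀L³/(45EI) = 24.6/EI
  span YZ: point load 55.25 at a = 1.8: Pab(L + b)/(6LEI) = 27.85/EI
  relative rotation θ_0 = (314.1 + 52.45)/EI = 366.5/EI
A unit hogging moment at Y produces rotation L₁/(3EI) + L₂/(3EI) = 3.333/EI.
Compatibility: M_Y·(L₁+L₂)/(3EI) = θ_0, giving M_Y = 110 kN·m (hogging).
Span YZ, ΣM about Z: R_Y^{YZ}·3 = 189.3 + 110, so R_Y^{YZ} = 99.75 kN and R_Z = 116.8 − 99.75 = 17 kN.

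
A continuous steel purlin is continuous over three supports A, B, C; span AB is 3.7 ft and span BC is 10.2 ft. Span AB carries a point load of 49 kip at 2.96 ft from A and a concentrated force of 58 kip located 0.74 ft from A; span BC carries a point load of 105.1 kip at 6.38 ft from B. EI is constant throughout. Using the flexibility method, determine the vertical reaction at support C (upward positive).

R_C = 52.1 kip

Insert a hinge at B; M_B is the redundant, and each span becomes simply supported.
End slopes at the hinge B, treating each span as simply supported:
  span AB: point load 49 at a = 2.96: Pab(L + a)/(6LEI) = 32.2/EI
  span AB: point load 58 at a = 0.74: Pab(L + a)/(6LEI) = 25.41/EI
  span BC: point load 105.1 at a = 6.38: Pab(L + b)/(6LEI) = 586.8/EI
  relative rotation θ_0 = (57.61 + 586.8)/EI = 644.4/EI
A unit hogging moment at B produces rotation L₁/(3EI) + L₂/(3EI) = 4.633/EI.
Compatibility: M_B·(L₁+L₂)/(3EI) = θ_0, giving M_B = 139.1 kip·ft (hogging).
Span BC, ΣM about C: R_B^{BC}·10.2 = 401.5 + 139.1, so R_B^{BC} = 53 kip and R_C = 105.1 − 53 = 52.1 kip.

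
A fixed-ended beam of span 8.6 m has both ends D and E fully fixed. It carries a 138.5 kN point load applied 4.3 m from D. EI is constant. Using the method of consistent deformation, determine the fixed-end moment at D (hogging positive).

M_D = 148.9 kN·m

Take the two fixed-end moments M_D, M_E as redundants; the released structure is the simple span DE.
Simple-span end rotations at D and E under the given loads:
  at D: point load 138.5 at a = 4.3: Pab(L + b)/(6LEI) = 640.2/EI
  at E: point load 138.5 at a = 4.3: Pab(L + a)/(6LEI) = 640.2/EI
  θ_D0 = 640.2/EI,  θ_E0 = 640.2/EI
Flexibility coefficients: a unit moment at one end gives L/(3EI) there and L/(6EI) at the far end, so f₁₁ = f₂₂ = 2.867/EI and f₁₂ = f₂₁ = 1.433/EI.
Compatibility — zero rotation at each built-in end:
  2.867 M_D + 1.433 M_E = 640.2
  1.433 M_D + 2.867 M_E = 640.2
Solving the pair gives M_D = 148.9 kN·m and M_E = 148.9 kN·m (hogging).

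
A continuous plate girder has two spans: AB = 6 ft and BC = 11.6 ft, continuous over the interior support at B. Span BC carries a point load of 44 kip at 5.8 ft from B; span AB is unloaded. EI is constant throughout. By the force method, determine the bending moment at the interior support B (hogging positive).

M_B = 63.08 kip·ft

Release continuity at B by inserting a hinge; the redundant is the internal moment M_B. The primary structure is two simply-supported spans AB and BC.
Rotations at B on the released spans (each span's end-slope, ×1/EI):
  span BC: point load 44 at a = 5.8: Pab(L + b)/(6LEI) = 370/EI
  relative rotation θ_0 = (0 + 370)/EI = 370/EI
A unit hogging moment at B produces rotation L₁/(3EI) + L₂/(3EI) = 5.867/EI.
Slope continuity at B: θ_0 = M_B·5.867/EI, so M_B = 370/5.867 = 63.08 kip·ft (hogging).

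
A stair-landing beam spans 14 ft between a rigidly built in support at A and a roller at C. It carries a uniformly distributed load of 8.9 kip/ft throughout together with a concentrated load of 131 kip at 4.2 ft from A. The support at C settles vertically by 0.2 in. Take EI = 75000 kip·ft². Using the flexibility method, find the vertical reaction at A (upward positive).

R_A = 194.3 kip

Release the roller at C. Primary structure: cantilever fixed at A.
Deflection at C on the released cantilever, summing each load's contribution:
  UDL 8.9: wL⁴/(8EI) = 42738/EI
  point load 131 at a = 4.2: Pa²(3L − a)/(6EI) = 14558/EI
  δ_0 = 57296/EI
Flexibility coefficient — unit upward force at C: δ_{CC} = L³/(3EI) = 914.7/EI.
With EI = 75000 kip·ft²: δ_0 = 0.76395 ft and δ_{CC} = 0.012196 ft/kip.
Compatibility — the beam at C must follow the support down by 0.01667 ft: δ_0 − R_C·δ_{CC} = 0.01667, so R_C = (0.76395 − 0.01667)/0.012196 = 61.27 kip.
Vertical equilibrium: R_A = ΣP − R_C = 255.6 − 61.27 = 194.3 kip.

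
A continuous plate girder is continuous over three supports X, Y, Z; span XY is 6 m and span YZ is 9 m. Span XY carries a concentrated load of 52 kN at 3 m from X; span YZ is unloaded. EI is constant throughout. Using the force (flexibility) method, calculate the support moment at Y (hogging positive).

M_Y = 23.4 kN·m

Insert a hinge at Y; M_Y is the redundant, and each span becomes simply supported.
Rotations at Y on the released spans (each span's end-slope, ×1/EI):
  span XY: point load 52 at a = 3: Pab(L + a)/(6LEI) = 117/EI
  relative rotation θ_0 = (117 + 0)/EI = 117/EI
A unit hogging moment at Y produces rotation L₁/(3EI) + L₂/(3EI) = 5/EI.
Compatibility: M_Y·(L₁+L₂)/(3EI) = θ_0, giving M_Y = 23.4 kN·m (hogging).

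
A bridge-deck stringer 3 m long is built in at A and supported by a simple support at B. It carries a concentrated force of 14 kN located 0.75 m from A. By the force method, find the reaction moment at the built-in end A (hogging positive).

M_A = 6.891 kN·m

Release the roller at B. Primary structure: cantilever fixed at A.
Primary-structure tip deflection at B by superposition:
  point load 14 at a = 0.75: Pa²(3L − a)/(6EI) = 10.83/EI
Tip deflection under a unit load at B: L³/(3EI) = 9/EI.
The prop prevents deflection at B: R_B = δ_0/δ_{BB} = 10.83/9 = 1.203 kN.
Moment equilibrium about A: M_A = Σ(load moments about A) − R_B·L = 10.5 − 1.203×3 = 6.891 kN·m.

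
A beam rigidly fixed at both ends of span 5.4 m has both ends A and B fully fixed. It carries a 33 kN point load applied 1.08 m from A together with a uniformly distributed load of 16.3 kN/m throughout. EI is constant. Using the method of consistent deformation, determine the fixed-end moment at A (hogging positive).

M_A = 62.42 kN·m

Take the two fixed-end moments M_A, M_B as redundants; the released structure is the simple span AB.
Simple-span end rotations at A and B under the given loads:
  at A: point load 33 at a = 1.08: Pab(L + b)/(6LEI) = 46.19/EI
  at B: point load 33 at a = 1.08: Pab(L + a)/(6LEI) = 30.79/EI
  at A: UDL 16.3: wL³/(24EI) = 106.9/EI
  at B: UDL 16.3: wL³/(24EI) = 106.9/EI
  θ_A0 = 153.1/EI,  θ_B0 = 137.7/EI
Flexibility coefficients: a unit moment at one end gives L/(3EI) there and L/(6EI) at the far end, so f₁₁ = f₂₂ = 1.8/EI and f₁₂ = f₂₁ = 0.9/EI.
Compatibility — zero rotation at each built-in end:
  1.8 M_A + 0.9 M_B = 153.1
  0.9 M_A + 1.8 M_B = 137.7
Solving the pair gives M_A = 62.42 kN·m and M_B = 45.31 kN·m (hogging).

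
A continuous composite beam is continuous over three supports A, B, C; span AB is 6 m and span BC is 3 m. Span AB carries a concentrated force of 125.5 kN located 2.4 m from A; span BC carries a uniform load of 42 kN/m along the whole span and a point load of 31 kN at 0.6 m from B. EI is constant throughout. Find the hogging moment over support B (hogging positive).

M_B = 104.5 kN·m

Insert a hinge at B; M_B is the redundant, and each span becomes simply supported.
End slopes at the hinge B, treating each span as simply supported:
  span AB: point load 125.5 at a = 2.4: Pab(L + a)/(6LEI) = 253/EI
  span BC: UDL 42: wL³/(24EI) = 47.25/EI
  span BC: point load 31 at a = 0.6: Pab(L + b)/(6LEI) = 13.39/EI
  relative rotation θ_0 = (253 + 60.64)/EI = 313.6/EI
A unit hogging moment at B produces rotation L₁/(3EI) + L₂/(3EI) = 3/EI.
Slope continuity at B: θ_0 = M_B·3/EI, so M_B = 313.6/3 = 104.5 kN·m (hogging).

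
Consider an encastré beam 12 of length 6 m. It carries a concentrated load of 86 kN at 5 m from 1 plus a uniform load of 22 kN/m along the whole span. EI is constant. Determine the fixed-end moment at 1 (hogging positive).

Release both end moments; the primary structure is a simply-supported span 12 with redundants M_1 and M_2.
Simple-span end rotations at 1 and 2 under the given loads:
  at 1: point load 86 at a = 5: Pab(L + b)/(6LEI) = 83.61/EI
  at 2: point load 86 at a = 5: Pab(L + a)/(6LEI) = 131.4/EI
  at 1: UDL 22: wL³/(24EI) = 198/EI
  at 2: UDL 22: wL³/(24EI) = 198/EI
  θ_10 = 281.6/EI,  θ_20 = 329.4/EI
Flexibility coefficients: a unit moment at one end gives L/(3EI) there and L/(6EI) at the far end, so f₁₁ = f₂₂ = 2/EI and f₁₂ = f₂₁ = 1/EI.
Compatibility — zero rotation at each built-in end:
  2 M_1 + 1 M_2 = 281.6
  1 M_1 + 2 M_2 = 329.4
Solving the pair gives M_1 = 77.94 kN·m and M_2 = 125.7 kN·m (hogging).

M_1 = 77.94 kN·m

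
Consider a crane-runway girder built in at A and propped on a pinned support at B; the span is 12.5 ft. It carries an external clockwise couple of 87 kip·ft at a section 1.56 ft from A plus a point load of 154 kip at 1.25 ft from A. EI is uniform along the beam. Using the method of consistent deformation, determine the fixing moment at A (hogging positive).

M_A = 221 kip·ft

Remove the prop at B; the released (primary) structure is a cantilever built in at A.
Free-end deflection of the primary structure under the applied loading (downward +):
  clockwise couple 87 at a = 1.56: M₀a(2L − a)/(2EI) = 1591/EI
  point load 154 at a = 1.25: Pa²(3L − a)/(6EI) = 1454/EI
  δ_0 = 3044/EI
Flexibility coefficient — unit upward force at B: δ_{BB} = L³/(3EI) = 651/EI.
The prop prevents deflection at B: R_B = δ_0/δ_{BB} = 3044/651 = 4.676 kip.
Moment equilibrium about A: M_A = Σ(load moments about A) − R_B·L = 279.5 − 4.676×12.5 = 221 kip·ft.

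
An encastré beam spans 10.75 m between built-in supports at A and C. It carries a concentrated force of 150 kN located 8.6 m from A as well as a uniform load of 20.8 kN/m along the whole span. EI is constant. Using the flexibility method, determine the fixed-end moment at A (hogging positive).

M_A = 251.9 kN·m

Take the two fixed-end moments M_A, M_C as redundants; the released structure is the simple span AC.
On the primary (simply-supported) span, the end slopes from the loading are:
  at A: point load 150 at a = 8.6: Pab(L + b)/(6LEI) = 554.7/EI
  at C: point load 150 at a = 8.6: Pab(L + a)/(6LEI) = 832/EI
  at A: UDL 20.8: wL³/(24EI) = 1077/EI
  at C: UDL 20.8: wL³/(24EI) = 1077/EI
  θ_A0 = 1631/EI,  θ_C0 = 1909/EI
Flexibility coefficients: a unit moment at one end gives L/(3EI) there and L/(6EI) at the far end, so f₁₁ = f₂₂ = 3.583/EI and f₁₂ = f₂₁ = 1.792/EI.
Compatibility — zero rotation at each built-in end:
  3.583 M_A + 1.792 M_C = 1631
  1.792 M_A + 3.583 M_C = 1909
Solving the pair gives M_A = 251.9 kN·m and M_C = 406.7 kN·m (hogging).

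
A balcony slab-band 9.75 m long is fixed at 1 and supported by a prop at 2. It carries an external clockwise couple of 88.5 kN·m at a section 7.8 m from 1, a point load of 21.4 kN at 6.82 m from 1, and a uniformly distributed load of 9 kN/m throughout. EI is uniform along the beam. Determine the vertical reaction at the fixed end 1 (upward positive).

R_1 = 51.13 kN

Choose R_2 as the redundant. The primary structure is the cantilever fixed at 1.
Primary-structure tip deflection at 2 by superposition:
  clockwise couple 88.5 at a = 7.8: M₀a(2L − a)/(2EI) = 4038/EI
  point load 21.4 at a = 6.82: Pa²(3L − a)/(6EI) = 3721/EI
  UDL 9: wL⁴/(8EI) = 10166/EI
  δ_0 = 17926/EI
Flexibility coefficient — unit upward force at 2: δ_{22} = L³/(3EI) = 309/EI.
The prop prevents deflection at 2: R_2 = δ_0/δ_{22} = 17926/309 = 58.02 kN.
Vertical equilibrium: R_1 = ΣP − R_2 = 109.2 − 58.02 = 51.13 kN.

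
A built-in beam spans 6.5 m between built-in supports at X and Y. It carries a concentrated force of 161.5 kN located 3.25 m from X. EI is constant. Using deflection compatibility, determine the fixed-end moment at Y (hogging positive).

M_Y = 131.2 kN·m

Take the two fixed-end moments M_X, M_Y as redundants; the released structure is the simple span XY.
On the primary (simply-supported) span, the end slopes from the loading are:
  at X: point load 161.5 at a = 3.25: Pab(L + b)/(6LEI) = 426.5/EI
  at Y: point load 161.5 at a = 3.25: Pab(L + a)/(6LEI) = 426.5/EI
  θ_X0 = 426.5/EI,  θ_Y0 = 426.5/EI
Flexibility coefficients: a unit moment at one end gives L/(3EI) there and L/(6EI) at the far end, so f₁₁ = f₂₂ = 2.167/EI and f₁₂ = f₂₁ = 1.083/EI.
Compatibility — zero rotation at each built-in end:
  2.167 M_X + 1.083 M_Y = 426.5
  1.083 M_X + 2.167 M_Y = 426.5
Solving the pair gives M_X = 131.2 kN·m and M_Y = 131.2 kN·m (hogging).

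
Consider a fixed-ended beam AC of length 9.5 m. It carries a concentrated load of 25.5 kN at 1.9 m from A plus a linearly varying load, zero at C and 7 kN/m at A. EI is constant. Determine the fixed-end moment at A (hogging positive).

Take the two fixed-end moments M_A, M_C as redundants; the released structure is the simple span AC.
End rotations of the released simple span under the applied load (×1/EI):
  at A: point load 25.5 at a = 1.9: Pab(L + b)/(6LEI) = 110.5/EI
  at C: point load 25.5 at a = 1.9: Pab(L + a)/(6LEI) = 73.64/EI
  at A: triangular load, peak 7: w₀L³/(45EI) = 133.4/EI
  at C: triangular load, peak 7: 7w₀L³/(360EI) = 116.7/EI
  θ_A0 = 243.8/EI,  θ_C0 = 190.3/EI
Flexibility coefficients: a unit moment at one end gives L/(3EI) there and L/(6EI) at the far end, so f₁₁ = f₂₂ = 3.167/EI and f₁₂ = f₂₁ = 1.583/EI.
Compatibility — zero rotation at each built-in end:
  3.167 M_A + 1.583 M_C = 243.8
  1.583 M_A + 3.167 M_C = 190.3
Solving the pair gives M_A = 62.6 kN·m and M_C = 28.81 kN·m (hogging).

M_A = 62.6 kN·m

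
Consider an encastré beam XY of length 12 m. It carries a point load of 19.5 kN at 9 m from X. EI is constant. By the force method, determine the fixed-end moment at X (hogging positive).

M_X = 10.97 kN·m

Release both end moments; the primary structure is a simply-supported span XY with redundants M_X and M_Y.
End rotations of the released simple span under the applied load (×1/EI):
  at X: point load 19.5 at a = 9: Pab(L + b)/(6LEI) = 109.7/EI
  at Y: point load 19.5 at a = 9: Pab(L + a)/(6LEI) = 153.6/EI
  θ_X0 = 109.7/EI,  θ_Y0 = 153.6/EI
Flexibility coefficients: a unit moment at one end gives L/(3EI) there and L/(6EI) at the far end, so f₁₁ = f₂₂ = 4/EI and f₁₂ = f₂₁ = 2/EI.
Compatibility — zero rotation at each built-in end:
  4 M_X + 2 M_Y = 109.7
  2 M_X + 4 M_Y = 153.6
Solving the pair gives M_X = 10.97 kN·m and M_Y = 32.91 kN·m (hogging).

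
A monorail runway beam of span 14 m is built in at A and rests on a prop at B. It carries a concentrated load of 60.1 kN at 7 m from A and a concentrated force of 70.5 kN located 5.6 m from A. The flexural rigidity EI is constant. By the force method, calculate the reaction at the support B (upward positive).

Release the roller at B. Primary structure: cantilever fixed at A.
Primary-structure tip deflection at B by superposition:
  point load 60.1 at a = 7: Pa²(3L − a)/(6EI) = 17179/EI
  point load 70.5 at a = 5.6: Pa²(3L − a)/(6EI) = 13413/EI
  δ_0 = 30591/EI
Flexibility coefficient — unit upward force at B: δ_{BB} = L³/(3EI) = 914.7/EI.
The prop prevents deflection at B: R_B = δ_0/δ_{BB} = 30591/914.7 = 33.45 kN.

R_B = 33.45 kN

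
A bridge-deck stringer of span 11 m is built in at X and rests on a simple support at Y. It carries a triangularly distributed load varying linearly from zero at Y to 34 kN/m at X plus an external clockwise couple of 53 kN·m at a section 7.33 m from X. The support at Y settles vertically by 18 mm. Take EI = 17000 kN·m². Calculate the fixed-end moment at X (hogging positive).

Take the reaction at Y as the redundant and release it; the primary structure is a cantilever fixed at X.
Primary-structure tip deflection at Y by superposition:
  triangular load, peak 34 at the fixed end: w₀L⁴/(30EI) = 16593/EI
  clockwise couple 53 at a = 7.33: M₀a(2L − a)/(2EI) = 2850/EI
  δ_0 = 19443/EI
Tip deflection under a unit load at Y: L³/(3EI) = 443.7/EI.
With EI = 17000 kN·m²: δ_0 = 1.1437 m and δ_{YY} = 0.026098 m/kN.
Compatibility — the beam at Y must follow the support down by 0.018 m: δ_0 − R_Y·δ_{YY} = 0.018, so R_Y = (1.1437 − 0.018)/0.026098 = 43.13 kN.
Moment equilibrium about X: M_X = Σ(load moments about X) − R_Y·L = 738.7 − 43.13×11 = 264.2 kN·m.

M_X = 264.2 kN·m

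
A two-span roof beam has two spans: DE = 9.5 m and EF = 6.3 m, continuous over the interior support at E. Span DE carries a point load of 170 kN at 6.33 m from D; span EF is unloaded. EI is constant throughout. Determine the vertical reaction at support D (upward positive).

R_D = 37.79 kN

Release continuity at E by inserting a hinge; the redundant is the internal moment M_E. The primary structure is two simply-supported spans DE and EF.
Rotations at E on the released spans (each span's end-slope, ×1/EI):
  span DE: point load 170 at a = 6.33: Pab(L + a)/(6LEI) = 947.4/EI
  relative rotation θ_0 = (947.4 + 0)/EI = 947.4/EI
A unit hogging moment at E produces rotation L₁/(3EI) + L₂/(3EI) = 5.267/EI.
Compatibility: M_E·(L₁+L₂)/(3EI) = θ_0, giving M_E = 179.9 kN·m (hogging).
Span DE, ΣM about D with M_E applied at E: R_E^{DE}·9.5 = 1076 + 179.9, so R_E^{DE} = 132.2 kN and R_D = 170 − 132.2 = 37.79 kN.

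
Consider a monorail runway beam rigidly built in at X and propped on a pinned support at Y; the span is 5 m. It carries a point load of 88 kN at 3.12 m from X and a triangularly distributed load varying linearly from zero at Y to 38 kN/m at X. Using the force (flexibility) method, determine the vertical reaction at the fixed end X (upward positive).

R_X = 123.3 kN

Choose R_Y as the redundant. The primary structure is the cantilever fixed at X.
Free-end deflection of the primary structure under the applied loading (downward +):
  point load 88 at a = 3.12: Pa²(3L − a)/(6EI) = 1696/EI
  triangular load, peak 38 at the fixed end: w₀L⁴/(30EI) = 791.7/EI
  δ_0 = 2488/EI
Flexibility coefficient — unit upward force at Y: δ_{YY} = L³/(3EI) = 41.67/EI.
The prop prevents deflection at Y: R_Y = δ_0/δ_{YY} = 2488/41.67 = 59.71 kN.
Vertical equilibrium: R_X = ΣP − R_Y = 183 − 59.71 = 123.3 kN.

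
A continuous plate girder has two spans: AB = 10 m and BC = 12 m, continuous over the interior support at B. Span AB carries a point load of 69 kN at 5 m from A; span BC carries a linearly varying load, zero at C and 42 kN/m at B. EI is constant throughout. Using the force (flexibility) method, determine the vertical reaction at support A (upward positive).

Release continuity at B by inserting a hinge; the redundant is the internal moment M_B. The primary structure is two simply-supported spans AB and BC.
Rotations at B on the released spans (each span's end-slope, ×1/EI):
  span AB: point load 69 at a = 5: Pab(L + a)/(6LEI) = 431.2/EI
  span BC: triangular load, peak 42: w₀L³/(45EI) = 1613/EI
  relative rotation θ_0 = (431.2 + 1613)/EI = 2044/EI
A unit hogging moment at B produces rotation L₁/(3EI) + L₂/(3EI) = 7.333/EI.
Compatibility: M_B·(L₁+L₂)/(3EI) = θ_0, giving M_B = 278.7 kN·m (hogging).
Span AB, ΣM about A with M_B applied at B: R_B^{AB}·10 = 345 + 278.7, so R_B^{AB} = 62.37 kN and R_A = 69 − 62.37 = 6.627 kN.

R_A = 6.627 kN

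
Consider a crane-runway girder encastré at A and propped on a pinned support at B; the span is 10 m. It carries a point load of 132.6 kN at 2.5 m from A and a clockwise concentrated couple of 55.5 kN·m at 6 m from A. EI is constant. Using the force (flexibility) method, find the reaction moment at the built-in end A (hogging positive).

Remove the prop at B; the released (primary) structure is a cantilever built in at A.
Deflection at B on the released cantilever, summing each load's contribution:
  point load 132.6 at a = 2.5: Pa²(3L − a)/(6EI) = 3798/EI
  clockwise couple 55.5 at a = 6: M₀a(2L − a)/(2EI) = 2331/EI
  δ_0 = 6129/EI
Tip deflection under a unit load at B: L³/(3EI) = 333.3/EI.
Compatibility at B: δ_0 − R_B·δ_{BB} = 0, so R_B = 6129/333.3 = 18.39 kN.
Moment equilibrium about A: M_A = Σ(load moments about A) − R_B·L = 387 − 18.39×10 = 203.1 kN·m.

M_A = 203.1 kN·m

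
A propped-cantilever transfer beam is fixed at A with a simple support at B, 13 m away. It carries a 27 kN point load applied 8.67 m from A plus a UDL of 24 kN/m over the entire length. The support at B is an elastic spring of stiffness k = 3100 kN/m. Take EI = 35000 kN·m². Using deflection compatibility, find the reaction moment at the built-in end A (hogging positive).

Remove the prop at B; the released (primary) structure is a cantilever built in at A.
Deflection at B on the released cantilever, summing each load's contribution:
  point load 27 at a = 8.67: Pa²(3L − a)/(6EI) = 10259/EI
  UDL 24: wL⁴/(8EI) = 85683/EI
  δ_0 = 95942/EI
Flexibility coefficient — unit upward force at B: δ_{BB} = L³/(3EI) = 732.3/EI.
With EI = 35000 kN·m²: δ_0 = 2.7412 m and δ_{BB} = 0.020924 m/kN.
Compatibility — the spring shortens by R_B/k under the reaction it provides: δ_0 − R_B·δ_{BB} = R_B/k. With 1/k = 0.000323 m/kN, R_B = δ_0 / (δ_{BB} + 1/k) = 2.7412 / (0.020924 + 0.000323) = 129 kN.
Moment equilibrium about A: M_A = Σ(load moments about A) − R_B·L = 2262 − 129×13 = 584.8 kN·m.

M_A = 584.8 kN·m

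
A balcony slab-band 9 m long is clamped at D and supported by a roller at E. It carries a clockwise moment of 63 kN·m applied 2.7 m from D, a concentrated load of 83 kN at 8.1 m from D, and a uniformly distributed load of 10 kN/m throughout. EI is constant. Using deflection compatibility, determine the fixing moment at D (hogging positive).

M_D = 153 kN·m

Choose R_E as the redundant. The primary structure is the cantilever fixed at D.
Downward deflection at the released point E due to the loads:
  clockwise couple 63 at a = 2.7: M₀a(2L − a)/(2EI) = 1301/EI
  point load 83 at a = 8.1: Pa²(3L − a)/(6EI) = 17154/EI
  UDL 10: wL⁴/(8EI) = 8201/EI
  δ_0 = 26656/EI
Flexibility coefficient — unit upward force at E: δ_{EE} = L³/(3EI) = 243/EI.
The prop prevents deflection at E: R_E = δ_0/δ_{EE} = 26656/243 = 109.7 kN.
Moment equilibrium about D: M_D = Σ(load moments about D) − R_E·L = 1140 − 109.7×9 = 153 kN·m.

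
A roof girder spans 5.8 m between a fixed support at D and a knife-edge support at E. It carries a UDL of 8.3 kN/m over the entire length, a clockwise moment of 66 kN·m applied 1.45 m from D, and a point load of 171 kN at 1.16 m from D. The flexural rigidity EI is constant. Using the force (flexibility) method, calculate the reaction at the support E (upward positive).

R_E = 35.1 kN

Release the roller at E. Primary structure: cantilever fixed at D.
Deflection at E on the released cantilever, summing each load's contribution:
  UDL 8.3: wL⁴/(8EI) = 1174/EI
  clockwise couple 66 at a = 1.45: M₀a(2L − a)/(2EI) = 485.7/EI
  point load 171 at a = 1.16: Pa²(3L − a)/(6EI) = 622.8/EI
  δ_0 = 2283/EI
Flexibility coefficient — unit upward force at E: δ_{EE} = L³/(3EI) = 65.04/EI.
The prop prevents deflection at E: R_E = δ_0/δ_{EE} = 2283/65.04 = 35.1 kN.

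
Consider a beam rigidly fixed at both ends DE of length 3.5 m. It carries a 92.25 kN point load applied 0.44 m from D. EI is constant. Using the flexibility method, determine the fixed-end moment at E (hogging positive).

M_E = 4.461 kN·m

Take the two fixed-end moments M_D, M_E as redundants; the released structure is the simple span DE.
On the primary (simply-supported) span, the end slopes from the loading are:
  at D: point load 92.25 at a = 0.44: Pab(L + b)/(6LEI) = 38.8/EI
  at E: point load 92.25 at a = 0.44: Pab(L + a)/(6LEI) = 23.3/EI
  θ_D0 = 38.8/EI,  θ_E0 = 23.3/EI
Flexibility coefficients: a unit moment at one end gives L/(3EI) there and L/(6EI) at the far end, so f₁₁ = f₂₂ = 1.167/EI and f₁₂ = f₂₁ = 0.5833/EI.
Compatibility — zero rotation at each built-in end:
  1.167 M_D + 0.5833 M_E = 38.8
  0.5833 M_D + 1.167 M_E = 23.3
Solving the pair gives M_D = 31.03 kN·m and M_E = 4.461 kN·m (hogging).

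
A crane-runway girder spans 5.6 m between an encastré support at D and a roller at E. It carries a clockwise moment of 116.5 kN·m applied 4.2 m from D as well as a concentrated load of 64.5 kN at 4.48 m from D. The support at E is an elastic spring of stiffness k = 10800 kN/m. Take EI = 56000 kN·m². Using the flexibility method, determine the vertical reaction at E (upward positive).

Remove the prop at E; the released (primary) structure is a cantilever built in at D.
Free-end deflection of the primary structure under the applied loading (downward +):
  clockwise couple 116.5 at a = 4.2: M₀a(2L − a)/(2EI) = 1713/EI
  point load 64.5 at a = 4.48: Pa²(3L − a)/(6EI) = 2658/EI
  δ_0 = 4371/EI
Tip deflection under a unit load at E: L³/(3EI) = 58.54/EI.
With EI = 56000 kN·m²: δ_0 = 0.078048 m and δ_{EE} = 0.001045 m/kN.
Compatibility — the spring shortens by R_E/k under the reaction it provides: δ_0 − R_E·δ_{EE} = R_E/k. With 1/k = 0.000093 m/kN, R_E = δ_0 / (δ_{EE} + 1/k) = 0.078048 / (0.001045 + 0.000093) = 68.59 kN.

R_E = 68.59 kN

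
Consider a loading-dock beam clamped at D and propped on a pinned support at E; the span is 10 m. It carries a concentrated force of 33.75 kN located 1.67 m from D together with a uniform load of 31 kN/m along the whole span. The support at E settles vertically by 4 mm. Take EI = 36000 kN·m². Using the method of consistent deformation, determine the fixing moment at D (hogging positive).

M_D = 434.8 kN·m

Release the roller at E. Primary structure: cantilever fixed at D.
Deflection at E on the released cantilever, summing each load's contribution:
  point load 33.75 at a = 1.67: Pa²(3L − a)/(6EI) = 444.4/EI
  UDL 31: wL⁴/(8EI) = 38750/EI
  δ_0 = 39194/EI
Tip deflection under a unit load at E: L³/(3EI) = 333.3/EI.
With EI = 36000 kN·m²: δ_0 = 1.0887 m and δ_{EE} = 0.009259 m/kN.
Compatibility — the beam at E must follow the support down by 0.004 m: δ_0 − R_E·δ_{EE} = 0.004, so R_E = (1.0887 − 0.004)/0.009259 = 117.2 kN.
Moment equilibrium about D: M_D = Σ(load moments about D) − R_E·L = 1606 − 117.2×10 = 434.8 kN·m.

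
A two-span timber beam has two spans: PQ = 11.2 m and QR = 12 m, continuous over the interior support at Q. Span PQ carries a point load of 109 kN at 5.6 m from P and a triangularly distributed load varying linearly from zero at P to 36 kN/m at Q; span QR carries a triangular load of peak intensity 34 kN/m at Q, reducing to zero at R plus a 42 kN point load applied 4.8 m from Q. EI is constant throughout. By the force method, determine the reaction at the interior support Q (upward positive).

Take M_Q as the redundant. Released structure: two simple spans PQ and QR with a hinge at Q.
Discontinuity in slope at Q on the released structure — sum the simple-span end rotations:
  span PQ: point load 109 at a = 5.6: Pab(L + a)/(6LEI) = 854.6/EI
  span PQ: triangular load, peak 36: w₀L³/(45EI) = 1124/EI
  span QR: triangular load, peak 34: w₀L³/(45EI) = 1306/EI
  span QR: point load 42 at a = 4.8: Pab(L + b)/(6LEI) = 387.1/EI
  relative rotation θ_0 = (1979 + 1693)/EI = 3671/EI
A unit hogging moment at Q produces rotation L₁/(3EI) + L₂/(3EI) = 7.733/EI.
Slope continuity at Q: θ_0 = M_Q·7.733/EI, so M_Q = 3671/7.733 = 474.7 kN·m (hogging).
Span PQ, ΣM about P with M_Q applied at Q: R_Q^{PQ}·11.2 = 2116 + 474.7, so R_Q^{PQ} = 231.3 kN and R_P = 310.6 − 231.3 = 79.31 kN.
Span QR, ΣM about R: R_Q^{QR}·12 = 1934 + 474.7, so R_Q^{QR} = 200.8 kN and R_R = 246 − 200.8 = 45.24 kN.
R_Q = 231.3 + 200.8 = 432 kN.

R_Q = 432 kN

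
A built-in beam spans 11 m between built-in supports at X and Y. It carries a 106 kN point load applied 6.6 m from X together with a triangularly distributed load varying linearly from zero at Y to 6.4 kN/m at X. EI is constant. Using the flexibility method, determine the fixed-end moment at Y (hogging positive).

Take the two fixed-end moments M_X, M_Y as redundants; the released structure is the simple span XY.
End rotations of the released simple span under the applied load (×1/EI):
  at X: point load 106 at a = 6.6: Pab(L + b)/(6LEI) = 718.3/EI
  at Y: point load 106 at a = 6.6: Pab(L + a)/(6LEI) = 820.9/EI
  at X: triangular load, peak 6.4: w₀L³/(45EI) = 189.3/EI
  at Y: triangular load, peak 6.4: 7w₀L³/(360EI) = 165.6/EI
  θ_X0 = 907.6/EI,  θ_Y0 = 986.5/EI
Flexibility coefficients: a unit moment at one end gives L/(3EI) there and L/(6EI) at the far end, so f₁₁ = f₂₂ = 3.667/EI and f₁₂ = f₂₁ = 1.833/EI.
Compatibility — zero rotation at each built-in end:
  3.667 M_X + 1.833 M_Y = 907.6
  1.833 M_X + 3.667 M_Y = 986.5
Solving the pair gives M_X = 150.7 kN·m and M_Y = 193.7 kN·m (hogging).

M_Y = 193.7 kN·m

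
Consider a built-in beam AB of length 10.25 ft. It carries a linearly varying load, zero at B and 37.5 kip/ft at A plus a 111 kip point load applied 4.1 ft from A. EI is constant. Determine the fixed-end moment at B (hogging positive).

M_B = 240.6 kip·ft

Release both end moments; the primary structure is a simply-supported span AB with redundants M_A and M_B.
End rotations of the released simple span under the applied load (×1/EI):
  at A: triangular load, peak 37.5: w₀L³/(45EI) = 897.4/EI
  at B: triangular load, peak 37.5: 7w₀L³/(360EI) = 785.2/EI
  at A: point load 111 at a = 4.1: Pab(L + b)/(6LEI) = 746.4/EI
  at B: point load 111 at a = 4.1: Pab(L + a)/(6LEI) = 653.1/EI
  θ_A0 = 1644/EI,  θ_B0 = 1438/EI
Flexibility coefficients: a unit moment at one end gives L/(3EI) there and L/(6EI) at the far end, so f₁₁ = f₂₂ = 3.417/EI and f₁₂ = f₂₁ = 1.708/EI.
Compatibility — zero rotation at each built-in end:
  3.417 M_A + 1.708 M_B = 1644
  1.708 M_A + 3.417 M_B = 1438
Solving the pair gives M_A = 360.8 kip·ft and M_B = 240.6 kip·ft (hogging).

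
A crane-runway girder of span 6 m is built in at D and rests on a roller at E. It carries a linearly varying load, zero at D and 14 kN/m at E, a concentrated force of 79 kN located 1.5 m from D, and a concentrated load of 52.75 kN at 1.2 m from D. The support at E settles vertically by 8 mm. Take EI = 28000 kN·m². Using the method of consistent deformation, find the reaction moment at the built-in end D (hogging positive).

M_D = 171.4 kN·m

Choose R_E as the redundant. The primary structure is the cantilever fixed at D.
Deflection at E on the released cantilever, summing each load's contribution:
  triangular load, peak 14 at the free end: 11w₀L⁴/(120EI) = 1663/EI
  point load 79 at a = 1.5: Pa²(3L − a)/(6EI) = 488.8/EI
  point load 52.75 at a = 1.2: Pa²(3L − a)/(6EI) = 212.7/EI
  δ_0 = 2365/EI
Flexibility coefficient — unit upward force at E: δ_{EE} = L³/(3EI) = 72/EI.
With EI = 28000 kN·m²: δ_0 = 0.084454 m and δ_{EE} = 0.002571 m/kN.
Compatibility — the beam at E must follow the support down by 0.008 m: δ_0 − R_E·δ_{EE} = 0.008, so R_E = (0.084454 − 0.008)/0.002571 = 29.73 kN.
Moment equilibrium about D: M_D = Σ(load moments about D) − R_E·L = 349.8 − 29.73×6 = 171.4 kN·m.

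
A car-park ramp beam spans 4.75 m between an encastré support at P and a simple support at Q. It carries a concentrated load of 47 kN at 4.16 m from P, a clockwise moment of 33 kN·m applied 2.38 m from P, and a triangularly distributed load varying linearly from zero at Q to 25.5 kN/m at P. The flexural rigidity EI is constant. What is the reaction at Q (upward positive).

R_Q = 58.23 kN

Remove the prop at Q; the released (primary) structure is a cantilever built in at P.
Primary-structure tip deflection at Q by superposition:
  point load 47 at a = 4.16: Pa²(3L − a)/(6EI) = 1368/EI
  clockwise couple 33 at a = 2.38: M₀a(2L − a)/(2EI) = 279.6/EI
  triangular load, peak 25.5 at the fixed end: w₀L⁴/(30EI) = 432.7/EI
  δ_0 = 2080/EI
Tip deflection under a unit load at Q: L³/(3EI) = 35.72/EI.
Compatibility at Q: δ_0 − R_Q·δ_{QQ} = 0, so R_Q = 2080/35.72 = 58.23 kN.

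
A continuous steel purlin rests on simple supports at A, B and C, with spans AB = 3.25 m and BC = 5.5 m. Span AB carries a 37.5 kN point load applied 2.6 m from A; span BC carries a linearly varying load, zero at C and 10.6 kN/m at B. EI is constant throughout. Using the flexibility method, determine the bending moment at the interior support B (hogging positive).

Take M_B as the redundant. Released structure: two simple spans AB and BC with a hinge at B.
Discontinuity in slope at B on the released structure — sum the simple-span end rotations:
  span AB: point load 37.5 at a = 2.6: Pab(L + a)/(6LEI) = 19.01/EI
  span BC: triangular load, peak 10.6: w₀L³/(45EI) = 39.19/EI
  relative rotation θ_0 = (19.01 + 39.19)/EI = 58.2/EI
A unit hogging moment at B produces rotation L₁/(3EI) + L₂/(3EI) = 2.917/EI.
Slope continuity at B: θ_0 = M_B·2.917/EI, so M_B = 58.2/2.917 = 19.96 kN·m (hogging).

M_B = 19.96 kN·m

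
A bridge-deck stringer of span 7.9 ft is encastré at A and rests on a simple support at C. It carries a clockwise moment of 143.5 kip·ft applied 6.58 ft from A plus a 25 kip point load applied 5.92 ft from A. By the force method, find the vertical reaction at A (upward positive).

R_A = -17.28 kip

Release the roller at C. Primary structure: cantilever fixed at A.
Primary-structure tip deflection at C by superposition:
  clockwise couple 143.5 at a = 6.58: M₀a(2L − a)/(2EI) = 4353/EI
  point load 25 at a = 5.92: Pa²(3L − a)/(6EI) = 2596/EI
  δ_0 = 6949/EI
Flexibility coefficient — unit upward force at C: δ_{CC} = L³/(3EI) = 164.3/EI.
The prop prevents deflection at C: R_C = δ_0/δ_{CC} = 6949/164.3 = 42.28 kip.
Vertical equilibrium: R_A = ΣP − R_C = 25 − 42.28 = -17.28 kip.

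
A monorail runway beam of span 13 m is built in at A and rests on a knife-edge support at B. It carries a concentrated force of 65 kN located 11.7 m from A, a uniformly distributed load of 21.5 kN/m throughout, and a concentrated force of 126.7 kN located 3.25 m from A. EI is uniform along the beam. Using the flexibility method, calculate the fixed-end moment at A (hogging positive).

M_A = 766.2 kN·m

Release the roller at B. Primary structure: cantilever fixed at A.
Deflection at B on the released cantilever, summing each load's contribution:
  point load 65 at a = 11.7: Pa²(3L − a)/(6EI) = 40485/EI
  UDL 21.5: wL⁴/(8EI) = 76758/EI
  point load 126.7 at a = 3.25: Pa²(3L − a)/(6EI) = 7974/EI
  δ_0 = 125217/EI
Flexibility coefficient — unit upward force at B: δ_{BB} = L³/(3EI) = 732.3/EI.
The prop prevents deflection at B: R_B = δ_0/δ_{BB} = 125217/732.3 = 171 kN.
Moment equilibrium about A: M_A = Σ(load moments about A) − R_B·L = 2989 − 171×13 = 766.2 kN·m.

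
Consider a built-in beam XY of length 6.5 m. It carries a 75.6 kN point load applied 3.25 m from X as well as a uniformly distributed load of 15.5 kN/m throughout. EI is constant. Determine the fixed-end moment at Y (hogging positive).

Release both end moments; the primary structure is a simply-supported span XY with redundants M_X and M_Y.
Simple-span end rotations at X and Y under the given loads:
  at X: point load 75.6 at a = 3.25: Pab(L + b)/(6LEI) = 199.6/EI
  at Y: point load 75.6 at a = 3.25: Pab(L + a)/(6LEI) = 199.6/EI
  at X: UDL 15.5: wL³/(24EI) = 177.4/EI
  at Y: UDL 15.5: wL³/(24EI) = 177.4/EI
  θ_X0 = 377/EI,  θ_Y0 = 377/EI
Flexibility coefficients: a unit moment at one end gives L/(3EI) there and L/(6EI) at the far end, so f₁₁ = f₂₂ = 2.167/EI and f₁₂ = f₂₁ = 1.083/EI.
Compatibility — zero rotation at each built-in end:
  2.167 M_X + 1.083 M_Y = 377
  1.083 M_X + 2.167 M_Y = 377
Solving the pair gives M_X = 116 kN·m and M_Y = 116 kN·m (hogging).

M_Y = 116 kN·m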